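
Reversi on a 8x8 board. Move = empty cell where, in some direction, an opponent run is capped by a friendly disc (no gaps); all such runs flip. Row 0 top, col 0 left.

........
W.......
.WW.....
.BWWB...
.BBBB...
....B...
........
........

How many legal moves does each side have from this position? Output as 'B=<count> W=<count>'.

Answer: B=5 W=9

Derivation:
-- B to move --
(0,0): no bracket -> illegal
(0,1): no bracket -> illegal
(1,1): flips 3 -> legal
(1,2): flips 2 -> legal
(1,3): flips 1 -> legal
(2,0): no bracket -> illegal
(2,3): flips 2 -> legal
(2,4): flips 1 -> legal
(3,0): no bracket -> illegal
B mobility = 5
-- W to move --
(2,0): no bracket -> illegal
(2,3): no bracket -> illegal
(2,4): no bracket -> illegal
(2,5): no bracket -> illegal
(3,0): flips 1 -> legal
(3,5): flips 1 -> legal
(4,0): flips 1 -> legal
(4,5): no bracket -> illegal
(5,0): flips 1 -> legal
(5,1): flips 3 -> legal
(5,2): flips 1 -> legal
(5,3): flips 1 -> legal
(5,5): flips 1 -> legal
(6,3): no bracket -> illegal
(6,4): no bracket -> illegal
(6,5): flips 2 -> legal
W mobility = 9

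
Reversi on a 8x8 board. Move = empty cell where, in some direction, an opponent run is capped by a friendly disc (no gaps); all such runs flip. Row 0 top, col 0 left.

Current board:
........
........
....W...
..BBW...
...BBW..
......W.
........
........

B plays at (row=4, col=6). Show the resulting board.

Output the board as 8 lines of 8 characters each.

Answer: ........
........
....W...
..BBW...
...BBBB.
......W.
........
........

Derivation:
Place B at (4,6); scan 8 dirs for brackets.
Dir NW: first cell '.' (not opp) -> no flip
Dir N: first cell '.' (not opp) -> no flip
Dir NE: first cell '.' (not opp) -> no flip
Dir W: opp run (4,5) capped by B -> flip
Dir E: first cell '.' (not opp) -> no flip
Dir SW: first cell '.' (not opp) -> no flip
Dir S: opp run (5,6), next='.' -> no flip
Dir SE: first cell '.' (not opp) -> no flip
All flips: (4,5)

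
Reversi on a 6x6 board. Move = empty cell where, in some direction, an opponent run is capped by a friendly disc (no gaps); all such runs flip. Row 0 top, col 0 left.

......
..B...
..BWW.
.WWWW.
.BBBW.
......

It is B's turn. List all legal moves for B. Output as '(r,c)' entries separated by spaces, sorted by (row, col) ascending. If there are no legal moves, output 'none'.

(1,3): flips 2 -> legal
(1,4): flips 2 -> legal
(1,5): flips 2 -> legal
(2,0): flips 1 -> legal
(2,1): flips 2 -> legal
(2,5): flips 3 -> legal
(3,0): no bracket -> illegal
(3,5): no bracket -> illegal
(4,0): flips 1 -> legal
(4,5): flips 3 -> legal
(5,3): no bracket -> illegal
(5,4): no bracket -> illegal
(5,5): flips 2 -> legal

Answer: (1,3) (1,4) (1,5) (2,0) (2,1) (2,5) (4,0) (4,5) (5,5)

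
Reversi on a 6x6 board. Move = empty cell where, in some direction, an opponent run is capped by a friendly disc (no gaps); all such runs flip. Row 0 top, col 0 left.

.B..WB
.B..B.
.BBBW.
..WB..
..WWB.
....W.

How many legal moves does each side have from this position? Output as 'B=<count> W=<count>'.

Answer: B=9 W=6

Derivation:
-- B to move --
(0,3): flips 1 -> legal
(1,3): no bracket -> illegal
(1,5): flips 1 -> legal
(2,5): flips 1 -> legal
(3,1): flips 1 -> legal
(3,4): flips 1 -> legal
(3,5): no bracket -> illegal
(4,1): flips 3 -> legal
(4,5): no bracket -> illegal
(5,1): flips 1 -> legal
(5,2): flips 2 -> legal
(5,3): flips 1 -> legal
(5,5): no bracket -> illegal
B mobility = 9
-- W to move --
(0,0): no bracket -> illegal
(0,2): no bracket -> illegal
(0,3): no bracket -> illegal
(1,0): flips 1 -> legal
(1,2): flips 1 -> legal
(1,3): flips 2 -> legal
(1,5): no bracket -> illegal
(2,0): flips 3 -> legal
(2,5): no bracket -> illegal
(3,0): no bracket -> illegal
(3,1): no bracket -> illegal
(3,4): flips 2 -> legal
(3,5): no bracket -> illegal
(4,5): flips 1 -> legal
(5,3): no bracket -> illegal
(5,5): no bracket -> illegal
W mobility = 6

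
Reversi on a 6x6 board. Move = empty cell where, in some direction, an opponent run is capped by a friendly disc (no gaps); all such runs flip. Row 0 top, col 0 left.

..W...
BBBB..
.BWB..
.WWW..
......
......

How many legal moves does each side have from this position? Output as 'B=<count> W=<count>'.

Answer: B=5 W=7

Derivation:
-- B to move --
(0,1): no bracket -> illegal
(0,3): no bracket -> illegal
(2,0): no bracket -> illegal
(2,4): no bracket -> illegal
(3,0): no bracket -> illegal
(3,4): no bracket -> illegal
(4,0): flips 2 -> legal
(4,1): flips 2 -> legal
(4,2): flips 2 -> legal
(4,3): flips 2 -> legal
(4,4): flips 2 -> legal
B mobility = 5
-- W to move --
(0,0): flips 1 -> legal
(0,1): flips 2 -> legal
(0,3): flips 2 -> legal
(0,4): flips 1 -> legal
(1,4): flips 1 -> legal
(2,0): flips 2 -> legal
(2,4): flips 2 -> legal
(3,0): no bracket -> illegal
(3,4): no bracket -> illegal
W mobility = 7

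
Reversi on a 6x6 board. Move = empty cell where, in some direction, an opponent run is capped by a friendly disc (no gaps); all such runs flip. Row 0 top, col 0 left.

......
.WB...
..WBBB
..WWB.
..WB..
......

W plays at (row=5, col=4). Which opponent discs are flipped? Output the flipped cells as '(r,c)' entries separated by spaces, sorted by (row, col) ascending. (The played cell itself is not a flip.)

Answer: (4,3)

Derivation:
Dir NW: opp run (4,3) capped by W -> flip
Dir N: first cell '.' (not opp) -> no flip
Dir NE: first cell '.' (not opp) -> no flip
Dir W: first cell '.' (not opp) -> no flip
Dir E: first cell '.' (not opp) -> no flip
Dir SW: edge -> no flip
Dir S: edge -> no flip
Dir SE: edge -> no flip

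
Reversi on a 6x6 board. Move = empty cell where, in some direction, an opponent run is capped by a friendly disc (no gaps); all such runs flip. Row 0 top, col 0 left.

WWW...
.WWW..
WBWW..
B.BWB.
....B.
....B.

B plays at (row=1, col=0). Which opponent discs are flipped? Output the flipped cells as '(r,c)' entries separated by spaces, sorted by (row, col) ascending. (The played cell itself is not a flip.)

Answer: (2,0)

Derivation:
Dir NW: edge -> no flip
Dir N: opp run (0,0), next=edge -> no flip
Dir NE: opp run (0,1), next=edge -> no flip
Dir W: edge -> no flip
Dir E: opp run (1,1) (1,2) (1,3), next='.' -> no flip
Dir SW: edge -> no flip
Dir S: opp run (2,0) capped by B -> flip
Dir SE: first cell 'B' (not opp) -> no flip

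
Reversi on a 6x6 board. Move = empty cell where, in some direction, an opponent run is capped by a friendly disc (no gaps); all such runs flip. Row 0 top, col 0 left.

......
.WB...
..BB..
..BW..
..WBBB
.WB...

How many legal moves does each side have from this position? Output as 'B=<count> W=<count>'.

-- B to move --
(0,0): flips 1 -> legal
(0,1): no bracket -> illegal
(0,2): no bracket -> illegal
(1,0): flips 1 -> legal
(2,0): no bracket -> illegal
(2,1): no bracket -> illegal
(2,4): no bracket -> illegal
(3,1): no bracket -> illegal
(3,4): flips 1 -> legal
(4,0): no bracket -> illegal
(4,1): flips 1 -> legal
(5,0): flips 1 -> legal
(5,3): no bracket -> illegal
B mobility = 5
-- W to move --
(0,1): no bracket -> illegal
(0,2): flips 3 -> legal
(0,3): no bracket -> illegal
(1,3): flips 2 -> legal
(1,4): no bracket -> illegal
(2,1): no bracket -> illegal
(2,4): no bracket -> illegal
(3,1): flips 1 -> legal
(3,4): no bracket -> illegal
(3,5): no bracket -> illegal
(4,1): no bracket -> illegal
(5,3): flips 2 -> legal
(5,4): no bracket -> illegal
(5,5): flips 1 -> legal
W mobility = 5

Answer: B=5 W=5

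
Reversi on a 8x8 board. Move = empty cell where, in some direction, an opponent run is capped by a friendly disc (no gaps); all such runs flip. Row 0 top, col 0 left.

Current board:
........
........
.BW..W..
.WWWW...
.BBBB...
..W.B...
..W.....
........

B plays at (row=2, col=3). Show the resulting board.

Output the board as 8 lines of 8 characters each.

Place B at (2,3); scan 8 dirs for brackets.
Dir NW: first cell '.' (not opp) -> no flip
Dir N: first cell '.' (not opp) -> no flip
Dir NE: first cell '.' (not opp) -> no flip
Dir W: opp run (2,2) capped by B -> flip
Dir E: first cell '.' (not opp) -> no flip
Dir SW: opp run (3,2) capped by B -> flip
Dir S: opp run (3,3) capped by B -> flip
Dir SE: opp run (3,4), next='.' -> no flip
All flips: (2,2) (3,2) (3,3)

Answer: ........
........
.BBB.W..
.WBBW...
.BBBB...
..W.B...
..W.....
........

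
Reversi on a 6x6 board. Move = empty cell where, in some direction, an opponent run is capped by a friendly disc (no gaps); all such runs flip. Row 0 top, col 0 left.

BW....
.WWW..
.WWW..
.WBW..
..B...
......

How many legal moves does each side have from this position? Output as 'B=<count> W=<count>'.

-- B to move --
(0,2): flips 3 -> legal
(0,3): no bracket -> illegal
(0,4): no bracket -> illegal
(1,0): flips 1 -> legal
(1,4): flips 1 -> legal
(2,0): flips 1 -> legal
(2,4): flips 1 -> legal
(3,0): flips 1 -> legal
(3,4): flips 1 -> legal
(4,0): no bracket -> illegal
(4,1): no bracket -> illegal
(4,3): no bracket -> illegal
(4,4): flips 3 -> legal
B mobility = 8
-- W to move --
(1,0): no bracket -> illegal
(4,1): flips 1 -> legal
(4,3): flips 1 -> legal
(5,1): flips 1 -> legal
(5,2): flips 2 -> legal
(5,3): flips 1 -> legal
W mobility = 5

Answer: B=8 W=5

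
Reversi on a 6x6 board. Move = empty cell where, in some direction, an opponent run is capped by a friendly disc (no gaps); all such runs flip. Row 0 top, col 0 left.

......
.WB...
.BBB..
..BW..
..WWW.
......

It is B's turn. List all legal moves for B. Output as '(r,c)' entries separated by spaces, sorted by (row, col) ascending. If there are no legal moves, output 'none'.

(0,0): flips 1 -> legal
(0,1): flips 1 -> legal
(0,2): no bracket -> illegal
(1,0): flips 1 -> legal
(2,0): no bracket -> illegal
(2,4): no bracket -> illegal
(3,1): no bracket -> illegal
(3,4): flips 1 -> legal
(3,5): no bracket -> illegal
(4,1): no bracket -> illegal
(4,5): no bracket -> illegal
(5,1): no bracket -> illegal
(5,2): flips 1 -> legal
(5,3): flips 2 -> legal
(5,4): flips 1 -> legal
(5,5): flips 2 -> legal

Answer: (0,0) (0,1) (1,0) (3,4) (5,2) (5,3) (5,4) (5,5)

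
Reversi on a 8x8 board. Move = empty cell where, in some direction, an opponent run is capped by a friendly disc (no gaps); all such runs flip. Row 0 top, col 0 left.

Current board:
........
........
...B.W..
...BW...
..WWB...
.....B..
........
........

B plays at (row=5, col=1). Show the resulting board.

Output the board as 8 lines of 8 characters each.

Answer: ........
........
...B.W..
...BW...
..BWB...
.B...B..
........
........

Derivation:
Place B at (5,1); scan 8 dirs for brackets.
Dir NW: first cell '.' (not opp) -> no flip
Dir N: first cell '.' (not opp) -> no flip
Dir NE: opp run (4,2) capped by B -> flip
Dir W: first cell '.' (not opp) -> no flip
Dir E: first cell '.' (not opp) -> no flip
Dir SW: first cell '.' (not opp) -> no flip
Dir S: first cell '.' (not opp) -> no flip
Dir SE: first cell '.' (not opp) -> no flip
All flips: (4,2)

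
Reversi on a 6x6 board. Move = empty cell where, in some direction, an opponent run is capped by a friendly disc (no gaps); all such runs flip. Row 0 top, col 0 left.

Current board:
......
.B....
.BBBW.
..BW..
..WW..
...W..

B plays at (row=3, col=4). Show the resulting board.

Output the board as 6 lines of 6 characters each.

Place B at (3,4); scan 8 dirs for brackets.
Dir NW: first cell 'B' (not opp) -> no flip
Dir N: opp run (2,4), next='.' -> no flip
Dir NE: first cell '.' (not opp) -> no flip
Dir W: opp run (3,3) capped by B -> flip
Dir E: first cell '.' (not opp) -> no flip
Dir SW: opp run (4,3), next='.' -> no flip
Dir S: first cell '.' (not opp) -> no flip
Dir SE: first cell '.' (not opp) -> no flip
All flips: (3,3)

Answer: ......
.B....
.BBBW.
..BBB.
..WW..
...W..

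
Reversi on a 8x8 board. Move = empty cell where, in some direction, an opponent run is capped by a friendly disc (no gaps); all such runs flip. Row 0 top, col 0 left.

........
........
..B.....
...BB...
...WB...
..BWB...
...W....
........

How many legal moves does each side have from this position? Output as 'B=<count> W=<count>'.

-- B to move --
(3,2): flips 1 -> legal
(4,2): flips 1 -> legal
(6,2): flips 1 -> legal
(6,4): no bracket -> illegal
(7,2): flips 1 -> legal
(7,3): flips 3 -> legal
(7,4): flips 1 -> legal
B mobility = 6
-- W to move --
(1,1): no bracket -> illegal
(1,2): no bracket -> illegal
(1,3): no bracket -> illegal
(2,1): no bracket -> illegal
(2,3): flips 1 -> legal
(2,4): no bracket -> illegal
(2,5): flips 1 -> legal
(3,1): no bracket -> illegal
(3,2): no bracket -> illegal
(3,5): flips 1 -> legal
(4,1): flips 1 -> legal
(4,2): no bracket -> illegal
(4,5): flips 2 -> legal
(5,1): flips 1 -> legal
(5,5): flips 1 -> legal
(6,1): flips 1 -> legal
(6,2): no bracket -> illegal
(6,4): no bracket -> illegal
(6,5): flips 1 -> legal
W mobility = 9

Answer: B=6 W=9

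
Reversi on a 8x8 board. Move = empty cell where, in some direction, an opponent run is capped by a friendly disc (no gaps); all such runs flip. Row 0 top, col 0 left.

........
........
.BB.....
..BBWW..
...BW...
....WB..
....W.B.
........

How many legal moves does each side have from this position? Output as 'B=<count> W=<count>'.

Answer: B=6 W=8

Derivation:
-- B to move --
(2,3): no bracket -> illegal
(2,4): no bracket -> illegal
(2,5): flips 1 -> legal
(2,6): no bracket -> illegal
(3,6): flips 2 -> legal
(4,5): flips 1 -> legal
(4,6): no bracket -> illegal
(5,3): flips 1 -> legal
(6,3): no bracket -> illegal
(6,5): flips 1 -> legal
(7,3): flips 1 -> legal
(7,4): no bracket -> illegal
(7,5): no bracket -> illegal
B mobility = 6
-- W to move --
(1,0): flips 3 -> legal
(1,1): flips 2 -> legal
(1,2): no bracket -> illegal
(1,3): no bracket -> illegal
(2,0): no bracket -> illegal
(2,3): no bracket -> illegal
(2,4): no bracket -> illegal
(3,0): no bracket -> illegal
(3,1): flips 2 -> legal
(4,1): no bracket -> illegal
(4,2): flips 1 -> legal
(4,5): no bracket -> illegal
(4,6): flips 1 -> legal
(5,2): flips 1 -> legal
(5,3): no bracket -> illegal
(5,6): flips 1 -> legal
(5,7): no bracket -> illegal
(6,5): no bracket -> illegal
(6,7): no bracket -> illegal
(7,5): no bracket -> illegal
(7,6): no bracket -> illegal
(7,7): flips 2 -> legal
W mobility = 8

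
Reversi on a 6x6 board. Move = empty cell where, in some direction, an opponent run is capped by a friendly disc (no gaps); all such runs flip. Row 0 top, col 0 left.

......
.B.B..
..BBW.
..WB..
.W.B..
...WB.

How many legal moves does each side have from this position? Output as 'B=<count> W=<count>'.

-- B to move --
(1,4): no bracket -> illegal
(1,5): flips 1 -> legal
(2,1): flips 1 -> legal
(2,5): flips 1 -> legal
(3,0): no bracket -> illegal
(3,1): flips 1 -> legal
(3,4): no bracket -> illegal
(3,5): flips 1 -> legal
(4,0): no bracket -> illegal
(4,2): flips 1 -> legal
(4,4): no bracket -> illegal
(5,0): flips 2 -> legal
(5,1): no bracket -> illegal
(5,2): flips 1 -> legal
B mobility = 8
-- W to move --
(0,0): no bracket -> illegal
(0,1): no bracket -> illegal
(0,2): flips 1 -> legal
(0,3): flips 4 -> legal
(0,4): no bracket -> illegal
(1,0): no bracket -> illegal
(1,2): flips 1 -> legal
(1,4): flips 1 -> legal
(2,0): no bracket -> illegal
(2,1): flips 2 -> legal
(3,1): no bracket -> illegal
(3,4): flips 1 -> legal
(4,2): flips 1 -> legal
(4,4): no bracket -> illegal
(4,5): no bracket -> illegal
(5,2): no bracket -> illegal
(5,5): flips 1 -> legal
W mobility = 8

Answer: B=8 W=8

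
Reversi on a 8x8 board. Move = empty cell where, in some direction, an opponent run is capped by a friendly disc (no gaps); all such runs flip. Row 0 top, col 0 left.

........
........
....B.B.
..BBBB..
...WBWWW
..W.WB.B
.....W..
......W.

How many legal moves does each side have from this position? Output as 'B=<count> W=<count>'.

Answer: B=7 W=8

Derivation:
-- B to move --
(3,6): no bracket -> illegal
(3,7): flips 2 -> legal
(4,1): no bracket -> illegal
(4,2): flips 1 -> legal
(5,1): no bracket -> illegal
(5,3): flips 2 -> legal
(5,6): flips 1 -> legal
(6,1): flips 2 -> legal
(6,2): no bracket -> illegal
(6,3): no bracket -> illegal
(6,4): flips 1 -> legal
(6,6): no bracket -> illegal
(6,7): no bracket -> illegal
(7,4): no bracket -> illegal
(7,5): flips 1 -> legal
(7,7): no bracket -> illegal
B mobility = 7
-- W to move --
(1,3): flips 2 -> legal
(1,4): flips 3 -> legal
(1,5): no bracket -> illegal
(1,6): no bracket -> illegal
(1,7): no bracket -> illegal
(2,1): flips 1 -> legal
(2,2): no bracket -> illegal
(2,3): flips 2 -> legal
(2,5): flips 2 -> legal
(2,7): no bracket -> illegal
(3,1): no bracket -> illegal
(3,6): no bracket -> illegal
(3,7): no bracket -> illegal
(4,1): no bracket -> illegal
(4,2): no bracket -> illegal
(5,3): no bracket -> illegal
(5,6): flips 1 -> legal
(6,4): flips 1 -> legal
(6,6): no bracket -> illegal
(6,7): flips 1 -> legal
W mobility = 8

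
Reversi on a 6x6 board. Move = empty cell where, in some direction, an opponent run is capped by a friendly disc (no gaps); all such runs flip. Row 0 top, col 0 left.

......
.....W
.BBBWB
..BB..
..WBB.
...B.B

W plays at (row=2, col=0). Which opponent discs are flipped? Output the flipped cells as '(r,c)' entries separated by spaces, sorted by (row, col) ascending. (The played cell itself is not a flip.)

Answer: (2,1) (2,2) (2,3)

Derivation:
Dir NW: edge -> no flip
Dir N: first cell '.' (not opp) -> no flip
Dir NE: first cell '.' (not opp) -> no flip
Dir W: edge -> no flip
Dir E: opp run (2,1) (2,2) (2,3) capped by W -> flip
Dir SW: edge -> no flip
Dir S: first cell '.' (not opp) -> no flip
Dir SE: first cell '.' (not opp) -> no flip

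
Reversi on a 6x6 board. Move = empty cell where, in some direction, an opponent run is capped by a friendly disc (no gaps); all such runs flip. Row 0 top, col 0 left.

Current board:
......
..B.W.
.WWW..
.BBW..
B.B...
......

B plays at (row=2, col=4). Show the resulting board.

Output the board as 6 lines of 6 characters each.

Answer: ......
..B.W.
.WWWB.
.BBB..
B.B...
......

Derivation:
Place B at (2,4); scan 8 dirs for brackets.
Dir NW: first cell '.' (not opp) -> no flip
Dir N: opp run (1,4), next='.' -> no flip
Dir NE: first cell '.' (not opp) -> no flip
Dir W: opp run (2,3) (2,2) (2,1), next='.' -> no flip
Dir E: first cell '.' (not opp) -> no flip
Dir SW: opp run (3,3) capped by B -> flip
Dir S: first cell '.' (not opp) -> no flip
Dir SE: first cell '.' (not opp) -> no flip
All flips: (3,3)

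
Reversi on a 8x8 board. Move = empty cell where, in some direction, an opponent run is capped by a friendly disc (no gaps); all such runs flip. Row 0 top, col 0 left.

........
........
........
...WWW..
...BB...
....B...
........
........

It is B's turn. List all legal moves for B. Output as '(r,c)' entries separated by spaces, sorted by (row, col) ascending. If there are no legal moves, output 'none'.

Answer: (2,2) (2,3) (2,4) (2,5) (2,6)

Derivation:
(2,2): flips 1 -> legal
(2,3): flips 1 -> legal
(2,4): flips 1 -> legal
(2,5): flips 1 -> legal
(2,6): flips 1 -> legal
(3,2): no bracket -> illegal
(3,6): no bracket -> illegal
(4,2): no bracket -> illegal
(4,5): no bracket -> illegal
(4,6): no bracket -> illegal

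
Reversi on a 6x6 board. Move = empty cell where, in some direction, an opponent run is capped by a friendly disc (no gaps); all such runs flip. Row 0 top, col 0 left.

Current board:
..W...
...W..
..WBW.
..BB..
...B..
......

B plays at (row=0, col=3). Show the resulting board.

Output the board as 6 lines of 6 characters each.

Place B at (0,3); scan 8 dirs for brackets.
Dir NW: edge -> no flip
Dir N: edge -> no flip
Dir NE: edge -> no flip
Dir W: opp run (0,2), next='.' -> no flip
Dir E: first cell '.' (not opp) -> no flip
Dir SW: first cell '.' (not opp) -> no flip
Dir S: opp run (1,3) capped by B -> flip
Dir SE: first cell '.' (not opp) -> no flip
All flips: (1,3)

Answer: ..WB..
...B..
..WBW.
..BB..
...B..
......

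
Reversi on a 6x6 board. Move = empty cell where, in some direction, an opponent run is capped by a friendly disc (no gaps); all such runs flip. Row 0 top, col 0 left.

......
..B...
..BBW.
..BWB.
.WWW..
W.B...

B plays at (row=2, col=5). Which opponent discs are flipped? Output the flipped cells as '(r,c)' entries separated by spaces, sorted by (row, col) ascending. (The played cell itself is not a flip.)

Answer: (2,4)

Derivation:
Dir NW: first cell '.' (not opp) -> no flip
Dir N: first cell '.' (not opp) -> no flip
Dir NE: edge -> no flip
Dir W: opp run (2,4) capped by B -> flip
Dir E: edge -> no flip
Dir SW: first cell 'B' (not opp) -> no flip
Dir S: first cell '.' (not opp) -> no flip
Dir SE: edge -> no flip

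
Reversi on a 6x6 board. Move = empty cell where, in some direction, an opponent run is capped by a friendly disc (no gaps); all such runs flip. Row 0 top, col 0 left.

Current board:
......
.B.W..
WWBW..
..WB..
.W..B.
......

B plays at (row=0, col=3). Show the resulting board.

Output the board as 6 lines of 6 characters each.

Answer: ...B..
.B.B..
WWBB..
..WB..
.W..B.
......

Derivation:
Place B at (0,3); scan 8 dirs for brackets.
Dir NW: edge -> no flip
Dir N: edge -> no flip
Dir NE: edge -> no flip
Dir W: first cell '.' (not opp) -> no flip
Dir E: first cell '.' (not opp) -> no flip
Dir SW: first cell '.' (not opp) -> no flip
Dir S: opp run (1,3) (2,3) capped by B -> flip
Dir SE: first cell '.' (not opp) -> no flip
All flips: (1,3) (2,3)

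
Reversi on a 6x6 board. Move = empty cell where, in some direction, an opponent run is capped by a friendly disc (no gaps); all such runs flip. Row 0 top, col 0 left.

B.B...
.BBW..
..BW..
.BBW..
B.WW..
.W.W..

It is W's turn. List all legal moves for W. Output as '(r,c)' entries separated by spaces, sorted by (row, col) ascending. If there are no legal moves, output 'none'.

Answer: (0,1) (1,0) (2,0) (2,1) (3,0) (4,1)

Derivation:
(0,1): flips 1 -> legal
(0,3): no bracket -> illegal
(1,0): flips 2 -> legal
(2,0): flips 1 -> legal
(2,1): flips 2 -> legal
(3,0): flips 2 -> legal
(4,1): flips 1 -> legal
(5,0): no bracket -> illegal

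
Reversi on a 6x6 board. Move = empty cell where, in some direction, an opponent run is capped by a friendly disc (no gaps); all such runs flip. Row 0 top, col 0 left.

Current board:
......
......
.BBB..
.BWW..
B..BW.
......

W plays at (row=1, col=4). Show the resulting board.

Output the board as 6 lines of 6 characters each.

Answer: ......
....W.
.BBW..
.BWW..
B..BW.
......

Derivation:
Place W at (1,4); scan 8 dirs for brackets.
Dir NW: first cell '.' (not opp) -> no flip
Dir N: first cell '.' (not opp) -> no flip
Dir NE: first cell '.' (not opp) -> no flip
Dir W: first cell '.' (not opp) -> no flip
Dir E: first cell '.' (not opp) -> no flip
Dir SW: opp run (2,3) capped by W -> flip
Dir S: first cell '.' (not opp) -> no flip
Dir SE: first cell '.' (not opp) -> no flip
All flips: (2,3)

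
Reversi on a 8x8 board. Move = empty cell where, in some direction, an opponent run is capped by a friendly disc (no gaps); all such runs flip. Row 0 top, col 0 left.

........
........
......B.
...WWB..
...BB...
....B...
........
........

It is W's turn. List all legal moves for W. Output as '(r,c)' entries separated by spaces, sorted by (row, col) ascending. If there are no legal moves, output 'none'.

(1,5): no bracket -> illegal
(1,6): no bracket -> illegal
(1,7): no bracket -> illegal
(2,4): no bracket -> illegal
(2,5): no bracket -> illegal
(2,7): no bracket -> illegal
(3,2): no bracket -> illegal
(3,6): flips 1 -> legal
(3,7): no bracket -> illegal
(4,2): no bracket -> illegal
(4,5): no bracket -> illegal
(4,6): no bracket -> illegal
(5,2): flips 1 -> legal
(5,3): flips 1 -> legal
(5,5): flips 1 -> legal
(6,3): no bracket -> illegal
(6,4): flips 2 -> legal
(6,5): no bracket -> illegal

Answer: (3,6) (5,2) (5,3) (5,5) (6,4)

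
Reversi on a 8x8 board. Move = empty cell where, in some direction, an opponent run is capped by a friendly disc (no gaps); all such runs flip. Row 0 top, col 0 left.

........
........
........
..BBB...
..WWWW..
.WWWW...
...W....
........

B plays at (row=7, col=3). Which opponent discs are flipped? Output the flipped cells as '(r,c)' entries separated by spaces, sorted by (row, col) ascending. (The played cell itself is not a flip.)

Answer: (4,3) (5,3) (6,3)

Derivation:
Dir NW: first cell '.' (not opp) -> no flip
Dir N: opp run (6,3) (5,3) (4,3) capped by B -> flip
Dir NE: first cell '.' (not opp) -> no flip
Dir W: first cell '.' (not opp) -> no flip
Dir E: first cell '.' (not opp) -> no flip
Dir SW: edge -> no flip
Dir S: edge -> no flip
Dir SE: edge -> no flip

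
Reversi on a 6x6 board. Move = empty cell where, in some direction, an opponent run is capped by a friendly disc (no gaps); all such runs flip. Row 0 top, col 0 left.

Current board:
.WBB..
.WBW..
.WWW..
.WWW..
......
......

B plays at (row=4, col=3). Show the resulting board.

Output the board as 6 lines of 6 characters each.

Place B at (4,3); scan 8 dirs for brackets.
Dir NW: opp run (3,2) (2,1), next='.' -> no flip
Dir N: opp run (3,3) (2,3) (1,3) capped by B -> flip
Dir NE: first cell '.' (not opp) -> no flip
Dir W: first cell '.' (not opp) -> no flip
Dir E: first cell '.' (not opp) -> no flip
Dir SW: first cell '.' (not opp) -> no flip
Dir S: first cell '.' (not opp) -> no flip
Dir SE: first cell '.' (not opp) -> no flip
All flips: (1,3) (2,3) (3,3)

Answer: .WBB..
.WBB..
.WWB..
.WWB..
...B..
......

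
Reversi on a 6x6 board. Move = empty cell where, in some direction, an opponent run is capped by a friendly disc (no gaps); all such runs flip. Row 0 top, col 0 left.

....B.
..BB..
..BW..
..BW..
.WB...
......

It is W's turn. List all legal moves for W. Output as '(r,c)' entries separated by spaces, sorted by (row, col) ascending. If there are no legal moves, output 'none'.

Answer: (0,1) (0,3) (1,1) (2,1) (3,1) (4,3) (5,1)

Derivation:
(0,1): flips 1 -> legal
(0,2): no bracket -> illegal
(0,3): flips 1 -> legal
(0,5): no bracket -> illegal
(1,1): flips 1 -> legal
(1,4): no bracket -> illegal
(1,5): no bracket -> illegal
(2,1): flips 1 -> legal
(2,4): no bracket -> illegal
(3,1): flips 1 -> legal
(4,3): flips 1 -> legal
(5,1): flips 1 -> legal
(5,2): no bracket -> illegal
(5,3): no bracket -> illegal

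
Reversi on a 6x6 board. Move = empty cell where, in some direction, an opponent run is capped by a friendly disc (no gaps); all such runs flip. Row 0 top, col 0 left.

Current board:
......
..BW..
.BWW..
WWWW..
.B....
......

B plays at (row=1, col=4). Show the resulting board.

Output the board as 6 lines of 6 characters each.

Answer: ......
..BBB.
.BWB..
WWBW..
.B....
......

Derivation:
Place B at (1,4); scan 8 dirs for brackets.
Dir NW: first cell '.' (not opp) -> no flip
Dir N: first cell '.' (not opp) -> no flip
Dir NE: first cell '.' (not opp) -> no flip
Dir W: opp run (1,3) capped by B -> flip
Dir E: first cell '.' (not opp) -> no flip
Dir SW: opp run (2,3) (3,2) capped by B -> flip
Dir S: first cell '.' (not opp) -> no flip
Dir SE: first cell '.' (not opp) -> no flip
All flips: (1,3) (2,3) (3,2)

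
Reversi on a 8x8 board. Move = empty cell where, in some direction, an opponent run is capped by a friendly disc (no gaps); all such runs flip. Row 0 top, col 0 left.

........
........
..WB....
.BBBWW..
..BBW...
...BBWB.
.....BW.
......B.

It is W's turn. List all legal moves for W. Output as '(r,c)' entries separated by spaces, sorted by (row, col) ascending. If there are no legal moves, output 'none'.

(1,2): flips 1 -> legal
(1,3): no bracket -> illegal
(1,4): no bracket -> illegal
(2,0): no bracket -> illegal
(2,1): no bracket -> illegal
(2,4): flips 1 -> legal
(3,0): flips 3 -> legal
(4,0): flips 1 -> legal
(4,1): flips 2 -> legal
(4,5): no bracket -> illegal
(4,6): flips 1 -> legal
(4,7): no bracket -> illegal
(5,1): no bracket -> illegal
(5,2): flips 5 -> legal
(5,7): flips 1 -> legal
(6,2): flips 1 -> legal
(6,3): no bracket -> illegal
(6,4): flips 2 -> legal
(6,7): no bracket -> illegal
(7,4): no bracket -> illegal
(7,5): flips 1 -> legal
(7,7): no bracket -> illegal

Answer: (1,2) (2,4) (3,0) (4,0) (4,1) (4,6) (5,2) (5,7) (6,2) (6,4) (7,5)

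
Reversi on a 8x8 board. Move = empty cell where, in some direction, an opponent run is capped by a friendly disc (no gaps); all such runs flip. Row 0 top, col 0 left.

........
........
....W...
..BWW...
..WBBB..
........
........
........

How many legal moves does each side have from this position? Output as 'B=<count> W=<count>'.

-- B to move --
(1,3): no bracket -> illegal
(1,4): flips 2 -> legal
(1,5): no bracket -> illegal
(2,2): flips 1 -> legal
(2,3): flips 2 -> legal
(2,5): flips 1 -> legal
(3,1): no bracket -> illegal
(3,5): flips 2 -> legal
(4,1): flips 1 -> legal
(5,1): no bracket -> illegal
(5,2): flips 1 -> legal
(5,3): no bracket -> illegal
B mobility = 7
-- W to move --
(2,1): no bracket -> illegal
(2,2): flips 1 -> legal
(2,3): no bracket -> illegal
(3,1): flips 1 -> legal
(3,5): no bracket -> illegal
(3,6): no bracket -> illegal
(4,1): no bracket -> illegal
(4,6): flips 3 -> legal
(5,2): flips 1 -> legal
(5,3): flips 1 -> legal
(5,4): flips 1 -> legal
(5,5): flips 1 -> legal
(5,6): flips 1 -> legal
W mobility = 8

Answer: B=7 W=8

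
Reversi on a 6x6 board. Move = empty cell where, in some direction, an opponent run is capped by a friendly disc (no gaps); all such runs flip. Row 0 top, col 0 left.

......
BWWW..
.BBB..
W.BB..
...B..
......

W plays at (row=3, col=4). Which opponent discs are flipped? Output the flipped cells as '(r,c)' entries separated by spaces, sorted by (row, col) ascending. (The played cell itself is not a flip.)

Dir NW: opp run (2,3) capped by W -> flip
Dir N: first cell '.' (not opp) -> no flip
Dir NE: first cell '.' (not opp) -> no flip
Dir W: opp run (3,3) (3,2), next='.' -> no flip
Dir E: first cell '.' (not opp) -> no flip
Dir SW: opp run (4,3), next='.' -> no flip
Dir S: first cell '.' (not opp) -> no flip
Dir SE: first cell '.' (not opp) -> no flip

Answer: (2,3)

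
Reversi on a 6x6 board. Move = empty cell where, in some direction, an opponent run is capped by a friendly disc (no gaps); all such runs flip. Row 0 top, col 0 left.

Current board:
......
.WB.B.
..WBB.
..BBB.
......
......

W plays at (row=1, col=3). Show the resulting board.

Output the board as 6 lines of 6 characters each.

Place W at (1,3); scan 8 dirs for brackets.
Dir NW: first cell '.' (not opp) -> no flip
Dir N: first cell '.' (not opp) -> no flip
Dir NE: first cell '.' (not opp) -> no flip
Dir W: opp run (1,2) capped by W -> flip
Dir E: opp run (1,4), next='.' -> no flip
Dir SW: first cell 'W' (not opp) -> no flip
Dir S: opp run (2,3) (3,3), next='.' -> no flip
Dir SE: opp run (2,4), next='.' -> no flip
All flips: (1,2)

Answer: ......
.WWWB.
..WBB.
..BBB.
......
......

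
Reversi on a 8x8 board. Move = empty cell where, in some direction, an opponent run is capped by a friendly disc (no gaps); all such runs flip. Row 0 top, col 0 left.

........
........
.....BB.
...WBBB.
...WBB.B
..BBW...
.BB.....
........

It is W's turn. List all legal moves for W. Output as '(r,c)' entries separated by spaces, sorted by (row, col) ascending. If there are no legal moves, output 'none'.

(1,4): no bracket -> illegal
(1,5): no bracket -> illegal
(1,6): flips 2 -> legal
(1,7): no bracket -> illegal
(2,3): no bracket -> illegal
(2,4): flips 2 -> legal
(2,7): flips 2 -> legal
(3,7): flips 3 -> legal
(4,1): no bracket -> illegal
(4,2): no bracket -> illegal
(4,6): flips 2 -> legal
(5,0): no bracket -> illegal
(5,1): flips 2 -> legal
(5,5): flips 1 -> legal
(5,6): no bracket -> illegal
(5,7): no bracket -> illegal
(6,0): no bracket -> illegal
(6,3): flips 1 -> legal
(6,4): no bracket -> illegal
(7,0): flips 2 -> legal
(7,1): no bracket -> illegal
(7,2): no bracket -> illegal
(7,3): no bracket -> illegal

Answer: (1,6) (2,4) (2,7) (3,7) (4,6) (5,1) (5,5) (6,3) (7,0)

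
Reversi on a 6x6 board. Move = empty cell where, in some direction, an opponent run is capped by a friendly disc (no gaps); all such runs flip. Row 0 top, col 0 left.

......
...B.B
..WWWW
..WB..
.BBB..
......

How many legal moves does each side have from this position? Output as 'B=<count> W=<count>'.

-- B to move --
(1,1): flips 1 -> legal
(1,2): flips 2 -> legal
(1,4): flips 2 -> legal
(2,1): flips 1 -> legal
(3,1): flips 2 -> legal
(3,4): no bracket -> illegal
(3,5): flips 2 -> legal
B mobility = 6
-- W to move --
(0,2): flips 1 -> legal
(0,3): flips 1 -> legal
(0,4): flips 1 -> legal
(0,5): flips 1 -> legal
(1,2): no bracket -> illegal
(1,4): no bracket -> illegal
(3,0): no bracket -> illegal
(3,1): no bracket -> illegal
(3,4): flips 1 -> legal
(4,0): no bracket -> illegal
(4,4): flips 1 -> legal
(5,0): flips 1 -> legal
(5,1): flips 2 -> legal
(5,2): flips 1 -> legal
(5,3): flips 2 -> legal
(5,4): flips 1 -> legal
W mobility = 11

Answer: B=6 W=11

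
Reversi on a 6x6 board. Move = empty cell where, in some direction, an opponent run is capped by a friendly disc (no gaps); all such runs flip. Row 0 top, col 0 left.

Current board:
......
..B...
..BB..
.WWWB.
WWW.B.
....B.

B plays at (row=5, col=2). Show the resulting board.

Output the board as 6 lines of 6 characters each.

Place B at (5,2); scan 8 dirs for brackets.
Dir NW: opp run (4,1), next='.' -> no flip
Dir N: opp run (4,2) (3,2) capped by B -> flip
Dir NE: first cell '.' (not opp) -> no flip
Dir W: first cell '.' (not opp) -> no flip
Dir E: first cell '.' (not opp) -> no flip
Dir SW: edge -> no flip
Dir S: edge -> no flip
Dir SE: edge -> no flip
All flips: (3,2) (4,2)

Answer: ......
..B...
..BB..
.WBWB.
WWB.B.
..B.B.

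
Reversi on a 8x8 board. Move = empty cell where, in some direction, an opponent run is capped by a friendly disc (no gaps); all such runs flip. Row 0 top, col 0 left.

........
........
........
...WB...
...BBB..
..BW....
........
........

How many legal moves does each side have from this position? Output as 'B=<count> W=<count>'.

Answer: B=6 W=3

Derivation:
-- B to move --
(2,2): flips 1 -> legal
(2,3): flips 1 -> legal
(2,4): no bracket -> illegal
(3,2): flips 1 -> legal
(4,2): no bracket -> illegal
(5,4): flips 1 -> legal
(6,2): flips 1 -> legal
(6,3): flips 1 -> legal
(6,4): no bracket -> illegal
B mobility = 6
-- W to move --
(2,3): no bracket -> illegal
(2,4): no bracket -> illegal
(2,5): no bracket -> illegal
(3,2): no bracket -> illegal
(3,5): flips 2 -> legal
(3,6): no bracket -> illegal
(4,1): no bracket -> illegal
(4,2): no bracket -> illegal
(4,6): no bracket -> illegal
(5,1): flips 1 -> legal
(5,4): no bracket -> illegal
(5,5): flips 1 -> legal
(5,6): no bracket -> illegal
(6,1): no bracket -> illegal
(6,2): no bracket -> illegal
(6,3): no bracket -> illegal
W mobility = 3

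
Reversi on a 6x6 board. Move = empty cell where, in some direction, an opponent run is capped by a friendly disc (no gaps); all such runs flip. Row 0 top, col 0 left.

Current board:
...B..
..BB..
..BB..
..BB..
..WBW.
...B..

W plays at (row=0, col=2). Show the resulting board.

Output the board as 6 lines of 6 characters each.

Answer: ..WB..
..WB..
..WB..
..WB..
..WBW.
...B..

Derivation:
Place W at (0,2); scan 8 dirs for brackets.
Dir NW: edge -> no flip
Dir N: edge -> no flip
Dir NE: edge -> no flip
Dir W: first cell '.' (not opp) -> no flip
Dir E: opp run (0,3), next='.' -> no flip
Dir SW: first cell '.' (not opp) -> no flip
Dir S: opp run (1,2) (2,2) (3,2) capped by W -> flip
Dir SE: opp run (1,3), next='.' -> no flip
All flips: (1,2) (2,2) (3,2)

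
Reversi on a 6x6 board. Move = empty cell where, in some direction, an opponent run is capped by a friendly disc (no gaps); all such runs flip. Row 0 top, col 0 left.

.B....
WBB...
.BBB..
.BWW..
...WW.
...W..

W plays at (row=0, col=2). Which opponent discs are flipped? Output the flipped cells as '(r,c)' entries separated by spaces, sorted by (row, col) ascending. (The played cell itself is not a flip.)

Dir NW: edge -> no flip
Dir N: edge -> no flip
Dir NE: edge -> no flip
Dir W: opp run (0,1), next='.' -> no flip
Dir E: first cell '.' (not opp) -> no flip
Dir SW: opp run (1,1), next='.' -> no flip
Dir S: opp run (1,2) (2,2) capped by W -> flip
Dir SE: first cell '.' (not opp) -> no flip

Answer: (1,2) (2,2)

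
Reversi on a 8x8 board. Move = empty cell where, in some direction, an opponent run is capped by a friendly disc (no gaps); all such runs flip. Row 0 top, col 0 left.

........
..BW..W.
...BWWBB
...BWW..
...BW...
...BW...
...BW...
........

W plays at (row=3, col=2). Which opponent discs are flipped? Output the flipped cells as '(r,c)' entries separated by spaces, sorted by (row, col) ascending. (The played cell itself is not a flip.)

Answer: (3,3) (4,3)

Derivation:
Dir NW: first cell '.' (not opp) -> no flip
Dir N: first cell '.' (not opp) -> no flip
Dir NE: opp run (2,3), next='.' -> no flip
Dir W: first cell '.' (not opp) -> no flip
Dir E: opp run (3,3) capped by W -> flip
Dir SW: first cell '.' (not opp) -> no flip
Dir S: first cell '.' (not opp) -> no flip
Dir SE: opp run (4,3) capped by W -> flip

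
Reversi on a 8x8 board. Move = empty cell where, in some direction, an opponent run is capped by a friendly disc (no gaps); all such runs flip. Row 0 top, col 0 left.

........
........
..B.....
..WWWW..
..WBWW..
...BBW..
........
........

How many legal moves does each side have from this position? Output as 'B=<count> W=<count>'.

Answer: B=12 W=7

Derivation:
-- B to move --
(2,1): flips 1 -> legal
(2,3): flips 1 -> legal
(2,4): flips 2 -> legal
(2,5): flips 1 -> legal
(2,6): flips 2 -> legal
(3,1): flips 1 -> legal
(3,6): flips 1 -> legal
(4,1): flips 1 -> legal
(4,6): flips 2 -> legal
(5,1): no bracket -> illegal
(5,2): flips 2 -> legal
(5,6): flips 1 -> legal
(6,4): no bracket -> illegal
(6,5): no bracket -> illegal
(6,6): flips 3 -> legal
B mobility = 12
-- W to move --
(1,1): flips 1 -> legal
(1,2): flips 1 -> legal
(1,3): no bracket -> illegal
(2,1): no bracket -> illegal
(2,3): no bracket -> illegal
(3,1): no bracket -> illegal
(5,2): flips 3 -> legal
(6,2): flips 1 -> legal
(6,3): flips 3 -> legal
(6,4): flips 2 -> legal
(6,5): flips 2 -> legal
W mobility = 7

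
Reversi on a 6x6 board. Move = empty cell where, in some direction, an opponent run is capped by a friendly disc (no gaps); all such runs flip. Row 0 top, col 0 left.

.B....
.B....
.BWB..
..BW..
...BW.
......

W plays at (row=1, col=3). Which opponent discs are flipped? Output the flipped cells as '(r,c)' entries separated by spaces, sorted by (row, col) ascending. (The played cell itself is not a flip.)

Dir NW: first cell '.' (not opp) -> no flip
Dir N: first cell '.' (not opp) -> no flip
Dir NE: first cell '.' (not opp) -> no flip
Dir W: first cell '.' (not opp) -> no flip
Dir E: first cell '.' (not opp) -> no flip
Dir SW: first cell 'W' (not opp) -> no flip
Dir S: opp run (2,3) capped by W -> flip
Dir SE: first cell '.' (not opp) -> no flip

Answer: (2,3)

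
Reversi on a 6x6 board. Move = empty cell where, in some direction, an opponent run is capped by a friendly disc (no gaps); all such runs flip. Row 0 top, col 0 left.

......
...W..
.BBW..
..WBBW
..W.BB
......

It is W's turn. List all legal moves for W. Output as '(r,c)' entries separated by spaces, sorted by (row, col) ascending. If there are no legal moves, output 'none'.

Answer: (1,0) (1,2) (2,0) (2,4) (3,1) (4,3) (5,3) (5,5)

Derivation:
(1,0): flips 1 -> legal
(1,1): no bracket -> illegal
(1,2): flips 1 -> legal
(2,0): flips 2 -> legal
(2,4): flips 1 -> legal
(2,5): no bracket -> illegal
(3,0): no bracket -> illegal
(3,1): flips 1 -> legal
(4,3): flips 1 -> legal
(5,3): flips 1 -> legal
(5,4): no bracket -> illegal
(5,5): flips 1 -> legal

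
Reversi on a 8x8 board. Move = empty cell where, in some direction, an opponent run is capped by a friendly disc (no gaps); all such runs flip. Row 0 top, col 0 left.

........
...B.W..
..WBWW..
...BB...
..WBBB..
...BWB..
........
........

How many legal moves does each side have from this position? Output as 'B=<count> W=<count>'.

-- B to move --
(0,4): no bracket -> illegal
(0,5): no bracket -> illegal
(0,6): flips 2 -> legal
(1,1): flips 1 -> legal
(1,2): no bracket -> illegal
(1,4): flips 1 -> legal
(1,6): flips 1 -> legal
(2,1): flips 1 -> legal
(2,6): flips 2 -> legal
(3,1): flips 2 -> legal
(3,2): no bracket -> illegal
(3,5): flips 1 -> legal
(3,6): no bracket -> illegal
(4,1): flips 1 -> legal
(5,1): flips 1 -> legal
(5,2): no bracket -> illegal
(6,3): flips 1 -> legal
(6,4): flips 1 -> legal
(6,5): flips 1 -> legal
B mobility = 13
-- W to move --
(0,2): flips 1 -> legal
(0,3): no bracket -> illegal
(0,4): flips 1 -> legal
(1,2): no bracket -> illegal
(1,4): no bracket -> illegal
(3,2): flips 1 -> legal
(3,5): no bracket -> illegal
(3,6): flips 1 -> legal
(4,6): flips 3 -> legal
(5,2): flips 3 -> legal
(5,6): flips 1 -> legal
(6,2): no bracket -> illegal
(6,3): no bracket -> illegal
(6,4): flips 1 -> legal
(6,5): no bracket -> illegal
(6,6): flips 3 -> legal
W mobility = 9

Answer: B=13 W=9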